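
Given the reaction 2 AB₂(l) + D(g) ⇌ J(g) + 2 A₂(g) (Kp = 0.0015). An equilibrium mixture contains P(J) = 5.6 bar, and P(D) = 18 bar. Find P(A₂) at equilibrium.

(AB₂ is a pure liquid — omitted from Kp.)
At equilibrium, Kp = P(J)·P(A₂)² / P(D) = 0.0015.
(5.6)·(P(A₂))² / (18) = 0.0015
P(A₂)² = 0.00482 ⇒ P(A₂) = 0.069 bar

P(A₂) = 0.069 bar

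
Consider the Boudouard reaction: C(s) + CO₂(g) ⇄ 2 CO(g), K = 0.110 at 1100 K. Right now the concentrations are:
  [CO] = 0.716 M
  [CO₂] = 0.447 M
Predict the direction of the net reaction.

in the reverse direction

(C is a pure solid — omitted from Q.)
Q = [CO]² / [CO₂] = (0.716)² / (0.447) = 1.15
Q = 1.15 > K = 0.110, so the reverse reaction proceeds.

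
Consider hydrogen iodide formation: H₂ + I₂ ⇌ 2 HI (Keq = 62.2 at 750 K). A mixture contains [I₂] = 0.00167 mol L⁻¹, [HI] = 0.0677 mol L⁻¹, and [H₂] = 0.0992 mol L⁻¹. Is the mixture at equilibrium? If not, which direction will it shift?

no; Q < K, reaction proceeds forward

Q = [HI]² / ([H₂]·[I₂]) = (0.0677)² / ((0.0992)·(0.00167)) = 27.7
Q = 27.7 < Keq = 62.2: net forward reaction.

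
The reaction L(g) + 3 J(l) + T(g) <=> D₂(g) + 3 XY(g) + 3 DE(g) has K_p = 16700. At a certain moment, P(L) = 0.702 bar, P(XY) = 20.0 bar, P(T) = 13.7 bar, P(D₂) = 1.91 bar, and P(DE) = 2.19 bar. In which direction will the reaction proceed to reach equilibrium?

no net change (already at equilibrium)

(J is a pure liquid — omitted from Q_p.)
Q_p = P(D₂)·P(XY)³·P(DE)³ / (P(L)·P(T)) = (1.91)·(20.0)³·(2.19)³ / ((0.702)·(13.7)) = 16700
Q_p = 16700 = K_p, so the system is already at equilibrium.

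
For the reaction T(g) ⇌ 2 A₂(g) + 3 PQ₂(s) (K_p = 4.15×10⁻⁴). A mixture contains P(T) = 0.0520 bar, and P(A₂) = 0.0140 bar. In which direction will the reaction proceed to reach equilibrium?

(PQ₂ is a pure solid — omitted from Q_p.)
Q_p = P(A₂)² / P(T) = (0.0140)² / (0.0520) = 0.00377
Q_p = 0.00377 > K_p = 4.15×10⁻⁴, so the reverse reaction proceeds.

reverse (toward reactants)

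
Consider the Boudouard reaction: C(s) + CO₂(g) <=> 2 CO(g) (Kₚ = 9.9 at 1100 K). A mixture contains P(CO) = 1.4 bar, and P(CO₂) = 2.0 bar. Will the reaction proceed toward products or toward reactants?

(C is a pure solid — omitted from Qₚ.)
Qₚ = P(CO)² / P(CO₂) = (1.4)² / (2.0) = 0.98
Qₚ = 0.98 < Kₚ = 9.9, so the forward reaction proceeds.

forward (toward products)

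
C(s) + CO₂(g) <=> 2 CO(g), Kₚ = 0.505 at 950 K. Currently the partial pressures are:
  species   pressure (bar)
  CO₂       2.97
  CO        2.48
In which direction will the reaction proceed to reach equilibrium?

(C is a pure solid — omitted from Qₚ.)
Qₚ = P(CO)² / P(CO₂) = (2.48)² / (2.97) = 2.07
Qₚ = 2.07 > Kₚ = 0.505, so the reverse reaction proceeds.

to the left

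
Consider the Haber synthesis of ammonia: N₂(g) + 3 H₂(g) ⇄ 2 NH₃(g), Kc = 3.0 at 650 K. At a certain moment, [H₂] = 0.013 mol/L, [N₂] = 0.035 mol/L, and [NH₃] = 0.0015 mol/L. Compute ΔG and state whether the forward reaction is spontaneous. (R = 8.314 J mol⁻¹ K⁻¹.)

ΔG = 12.3 kJ/mol; the forward reaction is non-spontaneous

Qc = [NH₃]² / ([N₂]·[H₂]³) = (0.0015)² / ((0.035)·(0.013)³) = 29.3
ΔG = RT ln(Qc/Kc) = (8.314 J mol⁻¹ K⁻¹)(650 K) × ln(29.3/3.0)
   = (5.404 kJ/mol)(2.279) = 12.3 kJ/mol
ΔG > 0, so the forward reaction is non-spontaneous (proceeds in reverse).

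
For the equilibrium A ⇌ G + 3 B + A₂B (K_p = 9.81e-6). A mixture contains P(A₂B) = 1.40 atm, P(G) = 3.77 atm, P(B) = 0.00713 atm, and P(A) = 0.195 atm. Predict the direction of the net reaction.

Q_p = P(G)·P(B)³·P(A₂B) / P(A) = (3.77)·(0.00713)³·(1.40) / (0.195) = 9.81e-6
Q_p = 9.81e-6 = K_p, so the system is already at equilibrium.

no net change (already at equilibrium)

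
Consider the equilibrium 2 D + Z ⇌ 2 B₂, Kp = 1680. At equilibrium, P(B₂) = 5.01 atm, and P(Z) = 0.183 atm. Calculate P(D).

P(D) = 0.286 atm

At equilibrium, Kp = P(B₂)² / (P(D)²·P(Z)) = 1680.
(5.01)² / ((P(D))²·(0.183)) = 1680
P(D)² = 0.0816 ⇒ P(D) = 0.286 atm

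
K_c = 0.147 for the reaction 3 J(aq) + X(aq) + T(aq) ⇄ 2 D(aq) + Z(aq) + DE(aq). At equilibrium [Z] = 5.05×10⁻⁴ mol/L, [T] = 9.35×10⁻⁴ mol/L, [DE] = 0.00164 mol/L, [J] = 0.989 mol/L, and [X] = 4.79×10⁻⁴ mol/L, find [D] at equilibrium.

[D] = 0.277 mol/L

At equilibrium, K_c = [D]²·[Z]·[DE] / ([J]³·[X]·[T]) = 0.147.
([D])²·(5.05×10⁻⁴)·(0.00164) / ((0.989)³·(4.79×10⁻⁴)·(9.35×10⁻⁴)) = 0.147
[D]² = 0.0769 ⇒ [D] = 0.277 mol/L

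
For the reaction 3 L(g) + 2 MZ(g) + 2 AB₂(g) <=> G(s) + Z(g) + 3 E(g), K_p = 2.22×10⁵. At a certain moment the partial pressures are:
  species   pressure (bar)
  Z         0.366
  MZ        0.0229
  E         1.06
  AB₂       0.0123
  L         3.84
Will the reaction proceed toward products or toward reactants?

(G is a pure solid — omitted from Q_p.)
Q_p = P(Z)·P(E)³ / (P(L)³·P(MZ)²·P(AB₂)²) = (0.366)·(1.06)³ / ((3.84)³·(0.0229)²·(0.0123)²) = 97000
Q_p = 97000 < K_p = 2.22×10⁵, so the forward reaction proceeds.

toward products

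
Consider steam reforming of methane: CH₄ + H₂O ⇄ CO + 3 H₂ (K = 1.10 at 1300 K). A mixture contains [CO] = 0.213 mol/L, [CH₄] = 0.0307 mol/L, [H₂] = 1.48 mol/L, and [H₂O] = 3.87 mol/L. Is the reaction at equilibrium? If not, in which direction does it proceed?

reverse (toward reactants)

Q = [CO]·[H₂]³ / ([CH₄]·[H₂O]) = (0.213)·(1.48)³ / ((0.0307)·(3.87)) = 5.81
Q = 5.81 > K = 1.10, so the reverse reaction proceeds.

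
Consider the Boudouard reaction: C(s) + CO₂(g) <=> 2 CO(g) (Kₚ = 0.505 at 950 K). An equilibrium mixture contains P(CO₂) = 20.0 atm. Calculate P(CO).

(C is a pure solid — omitted from Kₚ.)
At equilibrium, Kₚ = P(CO)² / P(CO₂) = 0.505.
(P(CO))² / (20.0) = 0.505
P(CO)² = 10.1 ⇒ P(CO) = 3.18 atm

P(CO) = 3.18 atm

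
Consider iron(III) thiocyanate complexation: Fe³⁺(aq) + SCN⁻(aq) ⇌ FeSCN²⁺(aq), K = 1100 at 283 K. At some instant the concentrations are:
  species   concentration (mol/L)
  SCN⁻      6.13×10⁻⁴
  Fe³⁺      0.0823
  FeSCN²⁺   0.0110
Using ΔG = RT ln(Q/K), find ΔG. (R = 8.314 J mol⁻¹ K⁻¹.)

ΔG = -3.81 kJ/mol

Q = [FeSCN²⁺] / ([Fe³⁺]·[SCN⁻]) = (0.0110) / ((0.0823)·(6.13×10⁻⁴)) = 218
ΔG = RT ln(Q/K) = (8.314 J mol⁻¹ K⁻¹)(283 K) × ln(218/1100)
   = (2.353 kJ/mol)(-1.619) = -3.81 kJ/mol
ΔG < 0, so the forward reaction is spontaneous (proceeds forward).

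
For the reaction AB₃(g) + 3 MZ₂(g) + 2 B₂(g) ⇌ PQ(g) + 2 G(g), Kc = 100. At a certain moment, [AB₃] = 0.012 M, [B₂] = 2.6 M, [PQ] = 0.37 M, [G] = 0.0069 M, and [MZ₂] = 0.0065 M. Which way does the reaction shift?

reverse (toward reactants)

Qc = [PQ]·[G]² / ([AB₃]·[MZ₂]³·[B₂]²) = (0.37)·(0.0069)² / ((0.012)·(0.0065)³·(2.6)²) = 790
Qc = 790 > Kc = 100, so the reverse reaction proceeds.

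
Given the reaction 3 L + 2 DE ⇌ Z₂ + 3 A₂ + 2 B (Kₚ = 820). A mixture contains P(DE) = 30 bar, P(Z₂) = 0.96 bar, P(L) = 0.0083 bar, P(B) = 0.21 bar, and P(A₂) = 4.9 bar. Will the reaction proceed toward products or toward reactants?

to the left

Qₚ = P(Z₂)·P(A₂)³·P(B)² / (P(L)³·P(DE)²) = (0.96)·(4.9)³·(0.21)² / ((0.0083)³·(30)²) = 9700
Qₚ = 9700 > Kₚ = 820, so the reverse reaction proceeds.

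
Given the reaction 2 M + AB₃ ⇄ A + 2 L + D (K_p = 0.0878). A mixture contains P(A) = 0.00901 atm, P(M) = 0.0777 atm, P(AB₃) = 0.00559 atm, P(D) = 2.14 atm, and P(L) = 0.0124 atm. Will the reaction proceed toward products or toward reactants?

Q_p = P(A)·P(L)²·P(D) / (P(M)²·P(AB₃)) = (0.00901)·(0.0124)²·(2.14) / ((0.0777)²·(0.00559)) = 0.0878
Q_p = 0.0878 = K_p, so the system is already at equilibrium.

no net change (already at equilibrium)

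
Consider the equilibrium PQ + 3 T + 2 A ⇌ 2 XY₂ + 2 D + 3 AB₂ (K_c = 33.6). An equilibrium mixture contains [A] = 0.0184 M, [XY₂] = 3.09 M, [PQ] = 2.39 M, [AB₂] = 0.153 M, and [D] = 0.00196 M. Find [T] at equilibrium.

[T] = 0.0169 M

At equilibrium, K_c = [XY₂]²·[D]²·[AB₂]³ / ([PQ]·[T]³·[A]²) = 33.6.
(3.09)²·(0.00196)²·(0.153)³ / ((2.39)·([T])³·(0.0184)²) = 33.6
[T]³ = 4.83×10⁻⁶ ⇒ [T] = 0.0169 M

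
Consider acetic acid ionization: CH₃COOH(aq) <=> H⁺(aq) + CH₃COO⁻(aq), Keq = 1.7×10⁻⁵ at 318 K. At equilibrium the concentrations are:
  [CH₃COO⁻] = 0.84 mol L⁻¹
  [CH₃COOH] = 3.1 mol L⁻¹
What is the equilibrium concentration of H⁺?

[H⁺] = 6.3×10⁻⁵ mol L⁻¹

At equilibrium, Keq = [H⁺]·[CH₃COO⁻] / [CH₃COOH] = 1.7×10⁻⁵.
([H⁺])·(0.84) / (3.1) = 1.7×10⁻⁵
[H⁺] = 6.27×10⁻⁵ = 6.3×10⁻⁵ mol L⁻¹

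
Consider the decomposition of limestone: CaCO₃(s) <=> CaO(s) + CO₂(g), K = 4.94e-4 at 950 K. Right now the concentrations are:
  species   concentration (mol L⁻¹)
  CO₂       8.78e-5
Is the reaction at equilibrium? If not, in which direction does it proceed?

toward products

(CaCO₃, CaO are pure solids — omitted from Q.)
Q = [CO₂] = 8.78e-5
Q = 8.78e-5 < K = 4.94e-4, so the forward reaction proceeds.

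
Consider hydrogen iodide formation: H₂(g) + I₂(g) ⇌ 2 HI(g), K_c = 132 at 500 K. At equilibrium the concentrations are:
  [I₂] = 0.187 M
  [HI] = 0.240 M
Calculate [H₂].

[H₂] = 0.00233 M

At equilibrium, K_c = [HI]² / ([H₂]·[I₂]) = 132.
(0.240)² / (([H₂])·(0.187)) = 132
[H₂] = 0.00233 M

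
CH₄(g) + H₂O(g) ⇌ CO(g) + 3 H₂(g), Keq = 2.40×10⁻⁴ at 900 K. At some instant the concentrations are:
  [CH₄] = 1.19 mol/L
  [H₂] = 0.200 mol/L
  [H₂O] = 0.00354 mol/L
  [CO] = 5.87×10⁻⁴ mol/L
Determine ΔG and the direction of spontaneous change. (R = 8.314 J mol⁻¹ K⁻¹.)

Q = [CO]·[H₂]³ / ([CH₄]·[H₂O]) = (5.87×10⁻⁴)·(0.200)³ / ((1.19)·(0.00354)) = 0.00111
ΔG = RT ln(Q/Keq) = (8.314 J mol⁻¹ K⁻¹)(900 K) × ln(0.00111/2.40×10⁻⁴)
   = (7.483 kJ/mol)(1.531) = 11.5 kJ/mol
ΔG > 0, so the forward reaction is non-spontaneous (proceeds in reverse).

ΔG = 11.5 kJ/mol; the forward reaction is non-spontaneous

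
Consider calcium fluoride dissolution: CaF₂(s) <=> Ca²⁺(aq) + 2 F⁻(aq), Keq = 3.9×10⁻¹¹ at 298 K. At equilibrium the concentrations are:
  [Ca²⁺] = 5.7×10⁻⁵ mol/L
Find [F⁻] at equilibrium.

(CaF₂ is a pure solid — omitted from Keq.)
At equilibrium, Keq = [Ca²⁺]·[F⁻]² = 3.9×10⁻¹¹.
(5.7×10⁻⁵)·([F⁻])² = 3.9×10⁻¹¹
[F⁻]² = 6.84×10⁻⁷ ⇒ [F⁻] = 8.3×10⁻⁴ mol/L

[F⁻] = 8.3×10⁻⁴ mol/L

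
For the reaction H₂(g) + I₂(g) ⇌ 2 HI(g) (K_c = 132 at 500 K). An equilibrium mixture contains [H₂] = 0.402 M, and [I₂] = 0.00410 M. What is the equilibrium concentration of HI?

At equilibrium, K_c = [HI]² / ([H₂]·[I₂]) = 132.
([HI])² / ((0.402)·(0.00410)) = 132
[HI]² = 0.218 ⇒ [HI] = 0.466 M

[HI] = 0.466 M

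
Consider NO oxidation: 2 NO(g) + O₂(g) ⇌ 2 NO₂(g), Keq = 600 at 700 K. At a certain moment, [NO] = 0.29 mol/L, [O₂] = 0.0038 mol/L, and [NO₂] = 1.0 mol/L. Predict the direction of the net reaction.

reverse (toward reactants)

Q = [NO₂]² / ([NO]²·[O₂]) = (1.0)² / ((0.29)²·(0.0038)) = 3100
Q = 3100 > Keq = 600, so the reverse reaction proceeds.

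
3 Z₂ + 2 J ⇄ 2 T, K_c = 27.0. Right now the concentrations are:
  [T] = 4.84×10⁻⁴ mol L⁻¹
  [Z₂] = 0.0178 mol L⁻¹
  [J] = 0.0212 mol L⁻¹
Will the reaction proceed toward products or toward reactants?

Q_c = [T]² / ([Z₂]³·[J]²) = (4.84×10⁻⁴)² / ((0.0178)³·(0.0212)²) = 92.4
Q_c = 92.4 > K_c = 27.0, so the reverse reaction proceeds.

in the reverse direction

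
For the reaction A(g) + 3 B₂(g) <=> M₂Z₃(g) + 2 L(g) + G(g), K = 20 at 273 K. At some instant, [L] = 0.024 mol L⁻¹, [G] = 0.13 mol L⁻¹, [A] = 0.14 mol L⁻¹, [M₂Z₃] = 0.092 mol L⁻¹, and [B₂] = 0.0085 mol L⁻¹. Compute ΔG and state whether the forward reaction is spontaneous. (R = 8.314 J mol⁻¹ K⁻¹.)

ΔG = 3.15 kJ/mol; the forward reaction is non-spontaneous

Q = [M₂Z₃]·[L]²·[G] / ([A]·[B₂]³) = (0.092)·(0.024)²·(0.13) / ((0.14)·(0.0085)³) = 80.1
ΔG = RT ln(Q/K) = (8.314 J mol⁻¹ K⁻¹)(273 K) × ln(80.1/20)
   = (2.270 kJ/mol)(1.388) = 3.15 kJ/mol
ΔG > 0, so the forward reaction is non-spontaneous (proceeds in reverse).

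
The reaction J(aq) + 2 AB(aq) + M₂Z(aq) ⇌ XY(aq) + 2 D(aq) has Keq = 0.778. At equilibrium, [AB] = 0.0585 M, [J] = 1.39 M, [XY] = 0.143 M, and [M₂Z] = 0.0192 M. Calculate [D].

At equilibrium, Keq = [XY]·[D]² / ([J]·[AB]²·[M₂Z]) = 0.778.
(0.143)·([D])² / ((1.39)·(0.0585)²·(0.0192)) = 0.778
[D]² = 4.97e-4 ⇒ [D] = 0.0223 M

[D] = 0.0223 M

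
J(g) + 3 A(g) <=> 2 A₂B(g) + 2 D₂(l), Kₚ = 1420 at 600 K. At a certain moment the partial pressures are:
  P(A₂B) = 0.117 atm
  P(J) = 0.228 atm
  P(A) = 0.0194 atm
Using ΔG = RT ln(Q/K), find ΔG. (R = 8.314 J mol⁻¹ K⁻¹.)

(D₂ is a pure liquid — omitted from Qₚ.)
Qₚ = P(A₂B)² / (P(J)·P(A)³) = (0.117)² / ((0.228)·(0.0194)³) = 8220
ΔG = RT ln(Qₚ/Kₚ) = (8.314 J mol⁻¹ K⁻¹)(600 K) × ln(8220/1420)
   = (4.988 kJ/mol)(1.756) = 8.76 kJ/mol
ΔG > 0, so the forward reaction is non-spontaneous (proceeds in reverse).

ΔG = 8.76 kJ/mol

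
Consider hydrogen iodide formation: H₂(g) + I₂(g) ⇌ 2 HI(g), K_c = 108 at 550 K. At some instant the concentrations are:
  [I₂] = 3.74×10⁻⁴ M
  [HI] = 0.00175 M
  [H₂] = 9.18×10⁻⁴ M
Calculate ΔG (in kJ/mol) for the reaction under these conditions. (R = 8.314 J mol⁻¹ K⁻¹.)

Q_c = [HI]² / ([H₂]·[I₂]) = (0.00175)² / ((9.18×10⁻⁴)·(3.74×10⁻⁴)) = 8.92
ΔG = RT ln(Q_c/K_c) = (8.314 J mol⁻¹ K⁻¹)(550 K) × ln(8.92/108)
   = (4.573 kJ/mol)(-2.494) = -11.4 kJ/mol
ΔG < 0, so the forward reaction is spontaneous (proceeds forward).

ΔG = -11.4 kJ/mol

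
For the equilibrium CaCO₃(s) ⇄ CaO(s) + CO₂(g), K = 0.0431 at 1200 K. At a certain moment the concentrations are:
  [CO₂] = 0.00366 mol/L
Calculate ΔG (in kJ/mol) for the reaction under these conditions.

(CaCO₃, CaO are pure solids — omitted from Q.)
Q = [CO₂] = 0.00366
ΔG = RT ln(Q/K) = (8.314 J mol⁻¹ K⁻¹)(1200 K) × ln(0.00366/0.0431)
   = (9.977 kJ/mol)(-2.466) = -24.6 kJ/mol
ΔG < 0, so the forward reaction is spontaneous (proceeds forward).

ΔG = -24.6 kJ/mol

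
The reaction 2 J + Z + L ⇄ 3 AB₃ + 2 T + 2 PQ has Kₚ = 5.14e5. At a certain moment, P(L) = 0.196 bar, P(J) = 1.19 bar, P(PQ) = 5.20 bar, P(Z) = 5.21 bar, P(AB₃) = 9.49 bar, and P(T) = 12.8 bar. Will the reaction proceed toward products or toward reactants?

Qₚ = P(AB₃)³·P(T)²·P(PQ)² / (P(J)²·P(Z)·P(L)) = (9.49)³·(12.8)²·(5.20)² / ((1.19)²·(5.21)·(0.196)) = 2.62e6
Qₚ = 2.62e6 > Kₚ = 5.14e5, so the reverse reaction proceeds.

toward reactants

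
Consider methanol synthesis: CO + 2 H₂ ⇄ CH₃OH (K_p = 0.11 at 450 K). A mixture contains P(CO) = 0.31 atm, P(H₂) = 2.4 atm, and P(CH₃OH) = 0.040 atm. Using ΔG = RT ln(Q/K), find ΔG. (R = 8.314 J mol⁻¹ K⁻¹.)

Q_p = P(CH₃OH) / (P(CO)·P(H₂)²) = (0.040) / ((0.31)·(2.4)²) = 0.0224
ΔG = RT ln(Q_p/K_p) = (8.314 J mol⁻¹ K⁻¹)(450 K) × ln(0.0224/0.11)
   = (3.741 kJ/mol)(-1.591) = -5.95 kJ/mol
ΔG < 0, so the forward reaction is spontaneous (proceeds forward).

ΔG = -5.95 kJ/mol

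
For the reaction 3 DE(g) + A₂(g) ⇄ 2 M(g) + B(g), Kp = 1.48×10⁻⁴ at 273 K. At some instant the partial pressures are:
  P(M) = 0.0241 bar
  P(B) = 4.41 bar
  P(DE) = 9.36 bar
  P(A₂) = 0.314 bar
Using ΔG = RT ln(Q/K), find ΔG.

ΔG = -6.13 kJ/mol

Qp = P(M)²·P(B) / (P(DE)³·P(A₂)) = (0.0241)²·(4.41) / ((9.36)³·(0.314)) = 9.95×10⁻⁶
ΔG = RT ln(Qp/Kp) = (8.314 J mol⁻¹ K⁻¹)(273 K) × ln(9.95×10⁻⁶/1.48×10⁻⁴)
   = (2.270 kJ/mol)(-2.700) = -6.13 kJ/mol
ΔG < 0, so the forward reaction is spontaneous (proceeds forward).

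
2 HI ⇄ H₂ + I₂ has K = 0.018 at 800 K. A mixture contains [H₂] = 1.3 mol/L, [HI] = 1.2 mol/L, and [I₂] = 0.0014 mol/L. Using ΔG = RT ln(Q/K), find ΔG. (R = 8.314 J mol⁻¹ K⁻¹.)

ΔG = -17.7 kJ/mol

Q = [H₂]·[I₂] / [HI]² = (1.3)·(0.0014) / (1.2)² = 0.00126
ΔG = RT ln(Q/K) = (8.314 J mol⁻¹ K⁻¹)(800 K) × ln(0.00126/0.018)
   = (6.651 kJ/mol)(-2.659) = -17.7 kJ/mol
ΔG < 0, so the forward reaction is spontaneous (proceeds forward).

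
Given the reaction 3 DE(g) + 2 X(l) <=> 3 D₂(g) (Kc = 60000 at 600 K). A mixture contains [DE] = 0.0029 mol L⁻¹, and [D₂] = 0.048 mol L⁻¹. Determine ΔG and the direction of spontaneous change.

ΔG = -12.9 kJ/mol; the forward reaction is spontaneous

(X is a pure liquid — omitted from Qc.)
Qc = [D₂]³ / [DE]³ = (0.048)³ / (0.0029)³ = 4530
ΔG = RT ln(Qc/Kc) = (8.314 J mol⁻¹ K⁻¹)(600 K) × ln(4530/60000)
   = (4.988 kJ/mol)(-2.584) = -12.9 kJ/mol
ΔG < 0, so the forward reaction is spontaneous (proceeds forward).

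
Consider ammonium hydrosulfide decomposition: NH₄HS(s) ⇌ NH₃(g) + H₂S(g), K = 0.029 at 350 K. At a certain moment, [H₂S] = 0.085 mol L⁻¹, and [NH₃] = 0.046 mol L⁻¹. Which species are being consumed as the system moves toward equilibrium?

(NH₄HS is a pure solid — omitted from Q.)
Q = [NH₃]·[H₂S] = (0.046)·(0.085) = 0.0039
Q = 0.0039 < K = 0.029: net forward reaction.

NH₄HS (reactants)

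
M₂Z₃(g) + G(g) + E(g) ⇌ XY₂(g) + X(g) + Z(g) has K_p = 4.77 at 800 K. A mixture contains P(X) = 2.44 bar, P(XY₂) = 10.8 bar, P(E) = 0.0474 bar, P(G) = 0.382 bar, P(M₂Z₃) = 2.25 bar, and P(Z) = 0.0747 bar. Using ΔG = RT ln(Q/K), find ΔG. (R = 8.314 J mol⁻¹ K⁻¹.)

Q_p = P(XY₂)·P(X)·P(Z) / (P(M₂Z₃)·P(G)·P(E)) = (10.8)·(2.44)·(0.0747) / ((2.25)·(0.382)·(0.0474)) = 48.3
ΔG = RT ln(Q_p/K_p) = (8.314 J mol⁻¹ K⁻¹)(800 K) × ln(48.3/4.77)
   = (6.651 kJ/mol)(2.315) = 15.4 kJ/mol
ΔG > 0, so the forward reaction is non-spontaneous (proceeds in reverse).

ΔG = 15.4 kJ/mol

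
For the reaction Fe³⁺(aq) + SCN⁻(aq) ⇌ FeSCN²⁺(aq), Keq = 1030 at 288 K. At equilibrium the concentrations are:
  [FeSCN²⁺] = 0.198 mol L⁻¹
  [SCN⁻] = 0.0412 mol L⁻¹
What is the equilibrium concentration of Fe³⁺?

[Fe³⁺] = 0.00467 mol L⁻¹

At equilibrium, Keq = [FeSCN²⁺] / ([Fe³⁺]·[SCN⁻]) = 1030.
(0.198) / (([Fe³⁺])·(0.0412)) = 1030
[Fe³⁺] = 0.00467 mol L⁻¹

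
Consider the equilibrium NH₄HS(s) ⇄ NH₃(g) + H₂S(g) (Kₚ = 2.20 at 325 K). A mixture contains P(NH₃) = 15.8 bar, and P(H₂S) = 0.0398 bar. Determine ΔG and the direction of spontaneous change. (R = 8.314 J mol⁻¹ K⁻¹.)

ΔG = -3.38 kJ/mol; the forward reaction is spontaneous

(NH₄HS is a pure solid — omitted from Qₚ.)
Qₚ = P(NH₃)·P(H₂S) = (15.8)·(0.0398) = 0.629
ΔG = RT ln(Qₚ/Kₚ) = (8.314 J mol⁻¹ K⁻¹)(325 K) × ln(0.629/2.20)
   = (2.702 kJ/mol)(-1.252) = -3.38 kJ/mol
ΔG < 0, so the forward reaction is spontaneous (proceeds forward).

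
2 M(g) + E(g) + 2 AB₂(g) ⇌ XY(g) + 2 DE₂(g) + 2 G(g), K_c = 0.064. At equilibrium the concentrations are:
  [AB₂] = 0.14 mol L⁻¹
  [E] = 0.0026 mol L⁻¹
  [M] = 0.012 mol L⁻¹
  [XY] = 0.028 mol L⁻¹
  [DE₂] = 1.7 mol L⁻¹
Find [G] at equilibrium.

At equilibrium, K_c = [XY]·[DE₂]²·[G]² / ([M]²·[E]·[AB₂]²) = 0.064.
(0.028)·(1.7)²·([G])² / ((0.012)²·(0.0026)·(0.14)²) = 0.064
[G]² = 5.80e-9 ⇒ [G] = 7.6e-5 mol L⁻¹

[G] = 7.6e-5 mol L⁻¹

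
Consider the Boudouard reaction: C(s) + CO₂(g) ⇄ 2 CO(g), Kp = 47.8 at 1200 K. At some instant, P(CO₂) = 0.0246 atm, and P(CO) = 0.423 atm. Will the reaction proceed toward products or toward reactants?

(C is a pure solid — omitted from Qp.)
Qp = P(CO)² / P(CO₂) = (0.423)² / (0.0246) = 7.27
Qp = 7.27 < Kp = 47.8, so the forward reaction proceeds.

to the right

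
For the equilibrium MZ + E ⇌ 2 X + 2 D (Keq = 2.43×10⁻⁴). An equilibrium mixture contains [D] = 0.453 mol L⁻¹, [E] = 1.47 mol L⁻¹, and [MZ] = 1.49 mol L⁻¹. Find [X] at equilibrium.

At equilibrium, Keq = [X]²·[D]² / ([MZ]·[E]) = 2.43×10⁻⁴.
([X])²·(0.453)² / ((1.49)·(1.47)) = 2.43×10⁻⁴
[X]² = 0.00259 ⇒ [X] = 0.0509 mol L⁻¹

[X] = 0.0509 mol L⁻¹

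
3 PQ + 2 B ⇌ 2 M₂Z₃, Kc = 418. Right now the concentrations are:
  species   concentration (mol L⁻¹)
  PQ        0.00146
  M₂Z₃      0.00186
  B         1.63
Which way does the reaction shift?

neither direction; the system is at equilibrium

Qc = [M₂Z₃]² / ([PQ]³·[B]²) = (0.00186)² / ((0.00146)³·(1.63)²) = 418
Qc = 418 = Kc, so the system is already at equilibrium.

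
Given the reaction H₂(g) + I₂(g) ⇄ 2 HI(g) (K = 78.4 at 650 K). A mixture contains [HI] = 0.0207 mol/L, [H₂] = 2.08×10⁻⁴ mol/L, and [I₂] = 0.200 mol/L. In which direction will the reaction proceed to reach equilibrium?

Q = [HI]² / ([H₂]·[I₂]) = (0.0207)² / ((2.08×10⁻⁴)·(0.200)) = 10.3
Q = 10.3 < K = 78.4, so the forward reaction proceeds.

toward products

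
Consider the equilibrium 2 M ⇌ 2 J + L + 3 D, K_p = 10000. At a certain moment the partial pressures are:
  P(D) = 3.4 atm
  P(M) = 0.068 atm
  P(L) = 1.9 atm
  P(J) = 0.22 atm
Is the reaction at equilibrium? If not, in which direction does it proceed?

Q_p = P(J)²·P(L)·P(D)³ / P(M)² = (0.22)²·(1.9)·(3.4)³ / (0.068)² = 780
Q_p = 780 < K_p = 10000, so the forward reaction proceeds.

toward products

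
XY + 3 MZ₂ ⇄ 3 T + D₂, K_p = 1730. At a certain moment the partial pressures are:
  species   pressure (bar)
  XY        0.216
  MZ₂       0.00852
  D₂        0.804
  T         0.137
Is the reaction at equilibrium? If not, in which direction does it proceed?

to the left

Q_p = P(T)³·P(D₂) / (P(XY)·P(MZ₂)³) = (0.137)³·(0.804) / ((0.216)·(0.00852)³) = 15500
Q_p = 15500 > K_p = 1730, so the reverse reaction proceeds.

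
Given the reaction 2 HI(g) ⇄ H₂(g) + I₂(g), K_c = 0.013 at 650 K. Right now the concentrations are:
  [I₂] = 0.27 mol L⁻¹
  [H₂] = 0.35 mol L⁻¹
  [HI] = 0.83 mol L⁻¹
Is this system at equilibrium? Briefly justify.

Q_c = [H₂]·[I₂] / [HI]² = (0.35)·(0.27) / (0.83)² = 0.14
Q_c = 0.14 > K_c = 0.013: net reverse reaction.

no; Q > K, reaction proceeds in reverse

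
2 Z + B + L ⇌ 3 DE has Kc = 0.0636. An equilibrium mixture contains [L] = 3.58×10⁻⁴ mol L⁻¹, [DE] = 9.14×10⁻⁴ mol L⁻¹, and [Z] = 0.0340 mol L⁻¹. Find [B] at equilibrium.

[B] = 0.0290 mol L⁻¹

At equilibrium, Kc = [DE]³ / ([Z]²·[B]·[L]) = 0.0636.
(9.14×10⁻⁴)³ / ((0.0340)²·([B])·(3.58×10⁻⁴)) = 0.0636
[B] = 0.0290 mol L⁻¹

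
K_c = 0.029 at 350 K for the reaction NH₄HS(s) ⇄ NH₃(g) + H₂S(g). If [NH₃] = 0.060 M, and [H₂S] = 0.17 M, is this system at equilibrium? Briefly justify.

no; Q < K, reaction proceeds forward

(NH₄HS is a pure solid — omitted from Q_c.)
Q_c = [NH₃]·[H₂S] = (0.060)·(0.17) = 0.010
Q_c = 0.010 < K_c = 0.029: net forward reaction.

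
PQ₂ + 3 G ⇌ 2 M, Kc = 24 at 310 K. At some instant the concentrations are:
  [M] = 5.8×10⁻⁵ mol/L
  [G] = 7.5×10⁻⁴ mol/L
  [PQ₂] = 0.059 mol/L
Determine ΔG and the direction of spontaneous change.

Qc = [M]² / ([PQ₂]·[G]³) = (5.8×10⁻⁵)² / ((0.059)·(7.5×10⁻⁴)³) = 135
ΔG = RT ln(Qc/Kc) = (8.314 J mol⁻¹ K⁻¹)(310 K) × ln(135/24)
   = (2.577 kJ/mol)(1.727) = 4.45 kJ/mol
ΔG > 0, so the forward reaction is non-spontaneous (proceeds in reverse).

ΔG = 4.45 kJ/mol; the forward reaction is non-spontaneous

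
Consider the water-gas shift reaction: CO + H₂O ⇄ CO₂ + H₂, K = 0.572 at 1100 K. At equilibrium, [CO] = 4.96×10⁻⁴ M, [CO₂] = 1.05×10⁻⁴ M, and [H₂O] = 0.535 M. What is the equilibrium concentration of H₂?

[H₂] = 1.45 M

At equilibrium, K = [CO₂]·[H₂] / ([CO]·[H₂O]) = 0.572.
(1.05×10⁻⁴)·([H₂]) / ((4.96×10⁻⁴)·(0.535)) = 0.572
[H₂] = 1.45 M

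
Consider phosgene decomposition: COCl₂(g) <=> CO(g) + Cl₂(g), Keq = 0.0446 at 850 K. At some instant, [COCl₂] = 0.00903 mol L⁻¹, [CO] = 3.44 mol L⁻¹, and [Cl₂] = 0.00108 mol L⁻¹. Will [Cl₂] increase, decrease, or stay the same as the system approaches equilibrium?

decrease

Q = [CO]·[Cl₂] / [COCl₂] = (3.44)·(0.00108) / (0.00903) = 0.411
Q = 0.411 > Keq = 0.0446: net reverse reaction.
Cl₂ is a product, so it decreases.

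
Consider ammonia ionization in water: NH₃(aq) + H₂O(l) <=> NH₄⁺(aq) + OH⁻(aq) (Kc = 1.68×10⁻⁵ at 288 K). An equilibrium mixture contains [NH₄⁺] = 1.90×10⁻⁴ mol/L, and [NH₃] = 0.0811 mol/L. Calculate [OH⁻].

(H₂O is a pure liquid — omitted from Kc.)
At equilibrium, Kc = [NH₄⁺]·[OH⁻] / [NH₃] = 1.68×10⁻⁵.
(1.90×10⁻⁴)·([OH⁻]) / (0.0811) = 1.68×10⁻⁵
[OH⁻] = 0.00717 mol/L

[OH⁻] = 0.00717 mol/L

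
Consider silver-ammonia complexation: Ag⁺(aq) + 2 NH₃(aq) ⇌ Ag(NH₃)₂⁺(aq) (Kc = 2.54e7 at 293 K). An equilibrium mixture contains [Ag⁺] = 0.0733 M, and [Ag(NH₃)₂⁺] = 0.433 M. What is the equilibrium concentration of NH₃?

At equilibrium, Kc = [Ag(NH₃)₂⁺] / ([Ag⁺]·[NH₃]²) = 2.54e7.
(0.433) / ((0.0733)·([NH₃])²) = 2.54e7
[NH₃]² = 2.33e-7 ⇒ [NH₃] = 4.82e-4 M

[NH₃] = 4.82e-4 M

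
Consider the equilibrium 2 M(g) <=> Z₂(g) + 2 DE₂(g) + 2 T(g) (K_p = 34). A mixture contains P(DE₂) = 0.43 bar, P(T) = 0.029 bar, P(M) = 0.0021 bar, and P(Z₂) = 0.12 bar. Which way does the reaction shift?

Q_p = P(Z₂)·P(DE₂)²·P(T)² / P(M)² = (0.12)·(0.43)²·(0.029)² / (0.0021)² = 4.2
Q_p = 4.2 < K_p = 34, so the forward reaction proceeds.

toward products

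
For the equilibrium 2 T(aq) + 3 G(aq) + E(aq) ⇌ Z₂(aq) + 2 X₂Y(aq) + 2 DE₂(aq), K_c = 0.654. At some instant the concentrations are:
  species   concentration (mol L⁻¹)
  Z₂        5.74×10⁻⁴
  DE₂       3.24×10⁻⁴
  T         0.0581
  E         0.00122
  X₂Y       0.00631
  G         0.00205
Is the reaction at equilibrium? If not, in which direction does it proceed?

Q_c = [Z₂]·[X₂Y]²·[DE₂]² / ([T]²·[G]³·[E]) = (5.74×10⁻⁴)·(0.00631)²·(3.24×10⁻⁴)² / ((0.0581)²·(0.00205)³·(0.00122)) = 0.0676
Q_c = 0.0676 < K_c = 0.654, so the forward reaction proceeds.

to the right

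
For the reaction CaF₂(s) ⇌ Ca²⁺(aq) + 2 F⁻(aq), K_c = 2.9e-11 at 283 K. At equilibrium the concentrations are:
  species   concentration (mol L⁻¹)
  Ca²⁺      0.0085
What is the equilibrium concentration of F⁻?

(CaF₂ is a pure solid — omitted from K_c.)
At equilibrium, K_c = [Ca²⁺]·[F⁻]² = 2.9e-11.
(0.0085)·([F⁻])² = 2.9e-11
[F⁻]² = 3.41e-9 ⇒ [F⁻] = 5.8e-5 mol L⁻¹

[F⁻] = 5.8e-5 mol L⁻¹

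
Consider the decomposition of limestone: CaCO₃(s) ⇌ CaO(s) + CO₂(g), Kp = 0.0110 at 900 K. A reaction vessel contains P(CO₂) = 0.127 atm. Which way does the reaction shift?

reverse (toward reactants)

(CaCO₃, CaO are pure solids — omitted from Qp.)
Qp = P(CO₂) = 0.127
Qp = 0.127 > Kp = 0.0110, so the reverse reaction proceeds.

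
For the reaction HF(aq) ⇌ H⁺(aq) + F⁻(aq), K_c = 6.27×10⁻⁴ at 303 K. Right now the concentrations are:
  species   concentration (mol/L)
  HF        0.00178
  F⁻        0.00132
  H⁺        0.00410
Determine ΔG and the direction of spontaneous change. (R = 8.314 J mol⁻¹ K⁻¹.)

ΔG = 3.98 kJ/mol; the forward reaction is non-spontaneous

Q_c = [H⁺]·[F⁻] / [HF] = (0.00410)·(0.00132) / (0.00178) = 0.00304
ΔG = RT ln(Q_c/K_c) = (8.314 J mol⁻¹ K⁻¹)(303 K) × ln(0.00304/6.27×10⁻⁴)
   = (2.519 kJ/mol)(1.579) = 3.98 kJ/mol
ΔG > 0, so the forward reaction is non-spontaneous (proceeds in reverse).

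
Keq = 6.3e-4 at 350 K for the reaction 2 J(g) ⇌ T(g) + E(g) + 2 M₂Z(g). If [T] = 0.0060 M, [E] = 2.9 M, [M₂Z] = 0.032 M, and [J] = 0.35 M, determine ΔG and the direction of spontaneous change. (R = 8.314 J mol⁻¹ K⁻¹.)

Q = [T]·[E]·[M₂Z]² / [J]² = (0.0060)·(2.9)·(0.032)² / (0.35)² = 1.45e-4
ΔG = RT ln(Q/Keq) = (8.314 J mol⁻¹ K⁻¹)(350 K) × ln(1.45e-4/6.3e-4)
   = (2.910 kJ/mol)(-1.469) = -4.27 kJ/mol
ΔG < 0, so the forward reaction is spontaneous (proceeds forward).

ΔG = -4.27 kJ/mol; the forward reaction is spontaneous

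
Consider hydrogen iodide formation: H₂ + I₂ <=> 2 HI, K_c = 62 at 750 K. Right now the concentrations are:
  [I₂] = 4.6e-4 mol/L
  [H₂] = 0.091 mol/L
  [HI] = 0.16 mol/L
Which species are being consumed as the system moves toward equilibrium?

HI (products)

Q_c = [HI]² / ([H₂]·[I₂]) = (0.16)² / ((0.091)·(4.6e-4)) = 610
Q_c = 610 > K_c = 62: net reverse reaction.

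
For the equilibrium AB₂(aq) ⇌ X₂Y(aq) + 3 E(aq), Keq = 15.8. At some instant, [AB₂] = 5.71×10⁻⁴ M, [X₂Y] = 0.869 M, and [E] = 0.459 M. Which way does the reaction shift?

to the left

Q = [X₂Y]·[E]³ / [AB₂] = (0.869)·(0.459)³ / (5.71×10⁻⁴) = 147
Q = 147 > Keq = 15.8, so the reverse reaction proceeds.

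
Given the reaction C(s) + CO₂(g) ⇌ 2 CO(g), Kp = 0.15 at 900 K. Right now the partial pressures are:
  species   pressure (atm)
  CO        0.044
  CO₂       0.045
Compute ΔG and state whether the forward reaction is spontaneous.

ΔG = -9.35 kJ/mol; the forward reaction is spontaneous

(C is a pure solid — omitted from Qp.)
Qp = P(CO)² / P(CO₂) = (0.044)² / (0.045) = 0.0430
ΔG = RT ln(Qp/Kp) = (8.314 J mol⁻¹ K⁻¹)(900 K) × ln(0.0430/0.15)
   = (7.483 kJ/mol)(-1.249) = -9.35 kJ/mol
ΔG < 0, so the forward reaction is spontaneous (proceeds forward).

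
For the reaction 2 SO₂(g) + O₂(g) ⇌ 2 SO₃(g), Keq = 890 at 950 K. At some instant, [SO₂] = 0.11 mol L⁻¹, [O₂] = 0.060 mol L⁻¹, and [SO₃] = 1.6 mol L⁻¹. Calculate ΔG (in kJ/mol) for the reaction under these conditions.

ΔG = 10.9 kJ/mol

Q = [SO₃]² / ([SO₂]²·[O₂]) = (1.6)² / ((0.11)²·(0.060)) = 3530
ΔG = RT ln(Q/Keq) = (8.314 J mol⁻¹ K⁻¹)(950 K) × ln(3530/890)
   = (7.898 kJ/mol)(1.378) = 10.9 kJ/mol
ΔG > 0, so the forward reaction is non-spontaneous (proceeds in reverse).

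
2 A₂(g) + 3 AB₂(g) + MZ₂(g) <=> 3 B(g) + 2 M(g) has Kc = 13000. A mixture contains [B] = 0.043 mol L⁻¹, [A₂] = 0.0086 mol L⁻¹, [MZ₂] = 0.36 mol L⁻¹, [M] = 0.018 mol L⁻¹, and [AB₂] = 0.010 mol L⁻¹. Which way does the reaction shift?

to the right

Qc = [B]³·[M]² / ([A₂]²·[AB₂]³·[MZ₂]) = (0.043)³·(0.018)² / ((0.0086)²·(0.010)³·(0.36)) = 970
Qc = 970 < Kc = 13000, so the forward reaction proceeds.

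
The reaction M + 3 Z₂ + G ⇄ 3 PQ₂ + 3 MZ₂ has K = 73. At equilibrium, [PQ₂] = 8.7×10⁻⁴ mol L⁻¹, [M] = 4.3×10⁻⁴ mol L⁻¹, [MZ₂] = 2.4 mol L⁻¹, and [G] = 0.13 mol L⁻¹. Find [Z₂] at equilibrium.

[Z₂] = 0.013 mol L⁻¹

At equilibrium, K = [PQ₂]³·[MZ₂]³ / ([M]·[Z₂]³·[G]) = 73.
(8.7×10⁻⁴)³·(2.4)³ / ((4.3×10⁻⁴)·([Z₂])³·(0.13)) = 73
[Z₂]³ = 2.23×10⁻⁶ ⇒ [Z₂] = 0.013 mol L⁻¹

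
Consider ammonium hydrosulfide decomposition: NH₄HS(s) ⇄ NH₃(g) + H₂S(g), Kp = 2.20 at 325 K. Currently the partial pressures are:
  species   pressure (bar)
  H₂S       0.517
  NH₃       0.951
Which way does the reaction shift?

forward (toward products)

(NH₄HS is a pure solid — omitted from Qp.)
Qp = P(NH₃)·P(H₂S) = (0.951)·(0.517) = 0.492
Qp = 0.492 < Kp = 2.20, so the forward reaction proceeds.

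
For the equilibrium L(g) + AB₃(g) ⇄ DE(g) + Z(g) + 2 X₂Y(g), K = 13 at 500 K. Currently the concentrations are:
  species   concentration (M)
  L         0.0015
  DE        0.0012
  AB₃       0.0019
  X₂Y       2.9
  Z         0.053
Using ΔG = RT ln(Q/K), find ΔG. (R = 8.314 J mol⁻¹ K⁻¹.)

ΔG = 11.1 kJ/mol

Q = [DE]·[Z]·[X₂Y]² / ([L]·[AB₃]) = (0.0012)·(0.053)·(2.9)² / ((0.0015)·(0.0019)) = 188
ΔG = RT ln(Q/K) = (8.314 J mol⁻¹ K⁻¹)(500 K) × ln(188/13)
   = (4.157 kJ/mol)(2.671) = 11.1 kJ/mol
ΔG > 0, so the forward reaction is non-spontaneous (proceeds in reverse).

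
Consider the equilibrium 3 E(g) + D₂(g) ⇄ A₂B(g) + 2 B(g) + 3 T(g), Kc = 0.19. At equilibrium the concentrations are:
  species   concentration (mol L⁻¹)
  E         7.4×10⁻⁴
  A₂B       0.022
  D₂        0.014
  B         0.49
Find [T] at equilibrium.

[T] = 5.9×10⁻⁴ mol L⁻¹

At equilibrium, Kc = [A₂B]·[B]²·[T]³ / ([E]³·[D₂]) = 0.19.
(0.022)·(0.49)²·([T])³ / ((7.4×10⁻⁴)³·(0.014)) = 0.19
[T]³ = 2.04×10⁻¹⁰ ⇒ [T] = 5.9×10⁻⁴ mol L⁻¹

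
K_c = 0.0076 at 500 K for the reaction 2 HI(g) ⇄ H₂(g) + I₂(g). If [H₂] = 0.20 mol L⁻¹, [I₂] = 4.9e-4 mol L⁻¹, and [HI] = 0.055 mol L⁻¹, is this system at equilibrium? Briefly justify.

no; Q > K, reaction proceeds in reverse

Q_c = [H₂]·[I₂] / [HI]² = (0.20)·(4.9e-4) / (0.055)² = 0.032
Q_c = 0.032 > K_c = 0.0076: net reverse reaction.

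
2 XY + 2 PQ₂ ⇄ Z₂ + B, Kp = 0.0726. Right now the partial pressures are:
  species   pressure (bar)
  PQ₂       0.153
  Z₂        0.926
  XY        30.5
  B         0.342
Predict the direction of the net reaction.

forward (toward products)

Qp = P(Z₂)·P(B) / (P(XY)²·P(PQ₂)²) = (0.926)·(0.342) / ((30.5)²·(0.153)²) = 0.0145
Qp = 0.0145 < Kp = 0.0726, so the forward reaction proceeds.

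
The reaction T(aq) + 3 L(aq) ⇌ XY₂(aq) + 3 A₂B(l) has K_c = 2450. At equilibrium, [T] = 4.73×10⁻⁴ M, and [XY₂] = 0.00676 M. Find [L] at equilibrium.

(A₂B is a pure liquid — omitted from K_c.)
At equilibrium, K_c = [XY₂] / ([T]·[L]³) = 2450.
(0.00676) / ((4.73×10⁻⁴)·([L])³) = 2450
[L]³ = 0.00583 ⇒ [L] = 0.180 M

[L] = 0.180 M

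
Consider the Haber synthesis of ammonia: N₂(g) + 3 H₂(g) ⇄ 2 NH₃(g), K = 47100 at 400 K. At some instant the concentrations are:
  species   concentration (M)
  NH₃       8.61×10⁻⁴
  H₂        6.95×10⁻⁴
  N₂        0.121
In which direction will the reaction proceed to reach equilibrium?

forward (toward products)

Q = [NH₃]² / ([N₂]·[H₂]³) = (8.61×10⁻⁴)² / ((0.121)·(6.95×10⁻⁴)³) = 18300
Q = 18300 < K = 47100, so the forward reaction proceeds.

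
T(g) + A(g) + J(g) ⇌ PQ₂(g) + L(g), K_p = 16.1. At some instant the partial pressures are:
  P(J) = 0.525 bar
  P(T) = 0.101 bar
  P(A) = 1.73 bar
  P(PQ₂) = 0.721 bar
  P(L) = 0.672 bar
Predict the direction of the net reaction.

Q_p = P(PQ₂)·P(L) / (P(T)·P(A)·P(J)) = (0.721)·(0.672) / ((0.101)·(1.73)·(0.525)) = 5.28
Q_p = 5.28 < K_p = 16.1, so the forward reaction proceeds.

toward products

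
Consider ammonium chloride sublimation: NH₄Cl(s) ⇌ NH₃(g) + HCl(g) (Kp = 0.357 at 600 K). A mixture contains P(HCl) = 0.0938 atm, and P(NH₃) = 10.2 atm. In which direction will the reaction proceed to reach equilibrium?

(NH₄Cl is a pure solid — omitted from Qp.)
Qp = P(NH₃)·P(HCl) = (10.2)·(0.0938) = 0.957
Qp = 0.957 > Kp = 0.357, so the reverse reaction proceeds.

to the left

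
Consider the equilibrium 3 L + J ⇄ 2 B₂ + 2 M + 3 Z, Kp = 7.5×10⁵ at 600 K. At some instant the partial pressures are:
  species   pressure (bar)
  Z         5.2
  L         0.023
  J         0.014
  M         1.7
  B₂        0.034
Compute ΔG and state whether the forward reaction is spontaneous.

Qp = P(B₂)²·P(M)²·P(Z)³ / (P(L)³·P(J)) = (0.034)²·(1.7)²·(5.2)³ / ((0.023)³·(0.014)) = 2.76×10⁶
ΔG = RT ln(Qp/Kp) = (8.314 J mol⁻¹ K⁻¹)(600 K) × ln(2.76×10⁶/7.5×10⁵)
   = (4.988 kJ/mol)(1.303) = 6.50 kJ/mol
ΔG > 0, so the forward reaction is non-spontaneous (proceeds in reverse).

ΔG = 6.50 kJ/mol; the forward reaction is non-spontaneous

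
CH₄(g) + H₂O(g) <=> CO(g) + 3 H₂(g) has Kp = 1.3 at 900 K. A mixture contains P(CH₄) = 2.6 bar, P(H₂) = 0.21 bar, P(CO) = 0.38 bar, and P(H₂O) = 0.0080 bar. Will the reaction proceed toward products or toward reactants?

Qp = P(CO)·P(H₂)³ / (P(CH₄)·P(H₂O)) = (0.38)·(0.21)³ / ((2.6)·(0.0080)) = 0.17
Qp = 0.17 < Kp = 1.3, so the forward reaction proceeds.

forward (toward products)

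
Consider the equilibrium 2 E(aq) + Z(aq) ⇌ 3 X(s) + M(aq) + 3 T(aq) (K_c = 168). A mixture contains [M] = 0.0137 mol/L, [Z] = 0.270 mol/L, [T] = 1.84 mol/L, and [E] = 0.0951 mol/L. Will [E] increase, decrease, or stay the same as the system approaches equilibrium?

decrease

(X is a pure solid — omitted from Q_c.)
Q_c = [M]·[T]³ / ([E]²·[Z]) = (0.0137)·(1.84)³ / ((0.0951)²·(0.270)) = 35.0
Q_c = 35.0 < K_c = 168: net forward reaction.
E is a reactant, so it decreases.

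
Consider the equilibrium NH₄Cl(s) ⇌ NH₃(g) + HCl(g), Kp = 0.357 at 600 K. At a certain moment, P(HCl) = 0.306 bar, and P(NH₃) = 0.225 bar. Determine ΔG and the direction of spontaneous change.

ΔG = -8.21 kJ/mol; the forward reaction is spontaneous

(NH₄Cl is a pure solid — omitted from Qp.)
Qp = P(NH₃)·P(HCl) = (0.225)·(0.306) = 0.0689
ΔG = RT ln(Qp/Kp) = (8.314 J mol⁻¹ K⁻¹)(600 K) × ln(0.0689/0.357)
   = (4.988 kJ/mol)(-1.645) = -8.21 kJ/mol
ΔG < 0, so the forward reaction is spontaneous (proceeds forward).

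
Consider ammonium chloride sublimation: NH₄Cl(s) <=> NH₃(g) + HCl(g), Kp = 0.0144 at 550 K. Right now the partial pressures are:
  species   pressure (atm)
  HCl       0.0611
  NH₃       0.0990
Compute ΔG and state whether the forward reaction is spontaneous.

(NH₄Cl is a pure solid — omitted from Qp.)
Qp = P(NH₃)·P(HCl) = (0.0990)·(0.0611) = 0.00605
ΔG = RT ln(Qp/Kp) = (8.314 J mol⁻¹ K⁻¹)(550 K) × ln(0.00605/0.0144)
   = (4.573 kJ/mol)(-0.8672) = -3.97 kJ/mol
ΔG < 0, so the forward reaction is spontaneous (proceeds forward).

ΔG = -3.97 kJ/mol; the forward reaction is spontaneous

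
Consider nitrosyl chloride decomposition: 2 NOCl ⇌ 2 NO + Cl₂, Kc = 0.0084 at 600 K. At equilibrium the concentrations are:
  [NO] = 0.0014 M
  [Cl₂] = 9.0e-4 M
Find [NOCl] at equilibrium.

At equilibrium, Kc = [NO]²·[Cl₂] / [NOCl]² = 0.0084.
(0.0014)²·(9.0e-4) / ([NOCl])² = 0.0084
[NOCl]² = 2.10e-7 ⇒ [NOCl] = 4.6e-4 M

[NOCl] = 4.6e-4 M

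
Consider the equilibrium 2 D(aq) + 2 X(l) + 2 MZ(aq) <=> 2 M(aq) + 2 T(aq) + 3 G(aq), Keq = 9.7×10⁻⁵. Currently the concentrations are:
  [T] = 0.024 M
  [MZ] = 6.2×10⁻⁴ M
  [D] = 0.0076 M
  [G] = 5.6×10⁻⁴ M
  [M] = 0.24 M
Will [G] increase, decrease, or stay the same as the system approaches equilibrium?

decrease

(X is a pure liquid — omitted from Q.)
Q = [M]²·[T]²·[G]³ / ([D]²·[MZ]²) = (0.24)²·(0.024)²·(5.6×10⁻⁴)³ / ((0.0076)²·(6.2×10⁻⁴)²) = 2.6×10⁻⁴
Q = 2.6×10⁻⁴ > Keq = 9.7×10⁻⁵: net reverse reaction.
G is a product, so it decreases.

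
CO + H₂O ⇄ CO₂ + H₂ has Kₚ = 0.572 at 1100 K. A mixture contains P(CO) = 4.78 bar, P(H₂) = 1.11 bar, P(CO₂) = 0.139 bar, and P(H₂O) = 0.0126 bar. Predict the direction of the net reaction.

to the left

Qₚ = P(CO₂)·P(H₂) / (P(CO)·P(H₂O)) = (0.139)·(1.11) / ((4.78)·(0.0126)) = 2.56
Qₚ = 2.56 > Kₚ = 0.572, so the reverse reaction proceeds.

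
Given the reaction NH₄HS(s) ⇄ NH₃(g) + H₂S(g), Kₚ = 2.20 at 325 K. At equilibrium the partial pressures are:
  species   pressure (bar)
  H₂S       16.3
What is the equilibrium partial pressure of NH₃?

(NH₄HS is a pure solid — omitted from Kₚ.)
At equilibrium, Kₚ = P(NH₃)·P(H₂S) = 2.20.
(P(NH₃))·(16.3) = 2.20
P(NH₃) = 0.135 bar

P(NH₃) = 0.135 bar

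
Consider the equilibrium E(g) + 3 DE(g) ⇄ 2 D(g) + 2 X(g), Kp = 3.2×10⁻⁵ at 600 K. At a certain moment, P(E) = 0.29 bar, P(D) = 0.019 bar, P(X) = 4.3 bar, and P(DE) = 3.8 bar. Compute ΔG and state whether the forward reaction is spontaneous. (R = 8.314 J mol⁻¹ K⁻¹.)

ΔG = 12.8 kJ/mol; the forward reaction is non-spontaneous

Qp = P(D)²·P(X)² / (P(E)·P(DE)³) = (0.019)²·(4.3)² / ((0.29)·(3.8)³) = 4.19×10⁻⁴
ΔG = RT ln(Qp/Kp) = (8.314 J mol⁻¹ K⁻¹)(600 K) × ln(4.19×10⁻⁴/3.2×10⁻⁵)
   = (4.988 kJ/mol)(2.572) = 12.8 kJ/mol
ΔG > 0, so the forward reaction is non-spontaneous (proceeds in reverse).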